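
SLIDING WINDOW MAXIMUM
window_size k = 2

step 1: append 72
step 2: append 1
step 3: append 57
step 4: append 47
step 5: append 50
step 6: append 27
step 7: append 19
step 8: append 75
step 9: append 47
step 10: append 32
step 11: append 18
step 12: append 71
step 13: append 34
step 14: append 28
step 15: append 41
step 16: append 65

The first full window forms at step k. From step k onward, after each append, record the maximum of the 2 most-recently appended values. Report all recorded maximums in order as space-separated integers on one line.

Answer: 72 57 57 50 50 27 75 75 47 32 71 71 34 41 65

Derivation:
step 1: append 72 -> window=[72] (not full yet)
step 2: append 1 -> window=[72, 1] -> max=72
step 3: append 57 -> window=[1, 57] -> max=57
step 4: append 47 -> window=[57, 47] -> max=57
step 5: append 50 -> window=[47, 50] -> max=50
step 6: append 27 -> window=[50, 27] -> max=50
step 7: append 19 -> window=[27, 19] -> max=27
step 8: append 75 -> window=[19, 75] -> max=75
step 9: append 47 -> window=[75, 47] -> max=75
step 10: append 32 -> window=[47, 32] -> max=47
step 11: append 18 -> window=[32, 18] -> max=32
step 12: append 71 -> window=[18, 71] -> max=71
step 13: append 34 -> window=[71, 34] -> max=71
step 14: append 28 -> window=[34, 28] -> max=34
step 15: append 41 -> window=[28, 41] -> max=41
step 16: append 65 -> window=[41, 65] -> max=65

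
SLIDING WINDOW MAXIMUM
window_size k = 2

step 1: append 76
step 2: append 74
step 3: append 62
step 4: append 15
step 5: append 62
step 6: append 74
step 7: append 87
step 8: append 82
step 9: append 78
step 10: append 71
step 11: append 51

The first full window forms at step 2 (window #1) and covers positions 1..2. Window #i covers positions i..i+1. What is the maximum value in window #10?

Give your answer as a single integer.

Answer: 71

Derivation:
step 1: append 76 -> window=[76] (not full yet)
step 2: append 74 -> window=[76, 74] -> max=76
step 3: append 62 -> window=[74, 62] -> max=74
step 4: append 15 -> window=[62, 15] -> max=62
step 5: append 62 -> window=[15, 62] -> max=62
step 6: append 74 -> window=[62, 74] -> max=74
step 7: append 87 -> window=[74, 87] -> max=87
step 8: append 82 -> window=[87, 82] -> max=87
step 9: append 78 -> window=[82, 78] -> max=82
step 10: append 71 -> window=[78, 71] -> max=78
step 11: append 51 -> window=[71, 51] -> max=71
Window #10 max = 71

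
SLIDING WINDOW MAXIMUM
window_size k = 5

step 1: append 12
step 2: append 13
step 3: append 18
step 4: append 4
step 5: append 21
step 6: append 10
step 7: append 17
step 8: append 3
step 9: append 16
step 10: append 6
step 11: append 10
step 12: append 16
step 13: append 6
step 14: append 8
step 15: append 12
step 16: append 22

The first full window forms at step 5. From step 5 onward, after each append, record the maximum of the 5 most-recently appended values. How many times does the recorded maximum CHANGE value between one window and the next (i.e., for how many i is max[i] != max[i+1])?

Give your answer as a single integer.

step 1: append 12 -> window=[12] (not full yet)
step 2: append 13 -> window=[12, 13] (not full yet)
step 3: append 18 -> window=[12, 13, 18] (not full yet)
step 4: append 4 -> window=[12, 13, 18, 4] (not full yet)
step 5: append 21 -> window=[12, 13, 18, 4, 21] -> max=21
step 6: append 10 -> window=[13, 18, 4, 21, 10] -> max=21
step 7: append 17 -> window=[18, 4, 21, 10, 17] -> max=21
step 8: append 3 -> window=[4, 21, 10, 17, 3] -> max=21
step 9: append 16 -> window=[21, 10, 17, 3, 16] -> max=21
step 10: append 6 -> window=[10, 17, 3, 16, 6] -> max=17
step 11: append 10 -> window=[17, 3, 16, 6, 10] -> max=17
step 12: append 16 -> window=[3, 16, 6, 10, 16] -> max=16
step 13: append 6 -> window=[16, 6, 10, 16, 6] -> max=16
step 14: append 8 -> window=[6, 10, 16, 6, 8] -> max=16
step 15: append 12 -> window=[10, 16, 6, 8, 12] -> max=16
step 16: append 22 -> window=[16, 6, 8, 12, 22] -> max=22
Recorded maximums: 21 21 21 21 21 17 17 16 16 16 16 22
Changes between consecutive maximums: 3

Answer: 3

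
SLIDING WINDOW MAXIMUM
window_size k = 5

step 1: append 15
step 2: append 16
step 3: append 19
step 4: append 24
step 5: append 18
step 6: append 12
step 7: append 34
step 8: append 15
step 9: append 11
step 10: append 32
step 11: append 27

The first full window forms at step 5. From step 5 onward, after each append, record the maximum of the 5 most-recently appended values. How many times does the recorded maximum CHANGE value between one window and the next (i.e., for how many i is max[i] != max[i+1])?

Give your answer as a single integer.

Answer: 1

Derivation:
step 1: append 15 -> window=[15] (not full yet)
step 2: append 16 -> window=[15, 16] (not full yet)
step 3: append 19 -> window=[15, 16, 19] (not full yet)
step 4: append 24 -> window=[15, 16, 19, 24] (not full yet)
step 5: append 18 -> window=[15, 16, 19, 24, 18] -> max=24
step 6: append 12 -> window=[16, 19, 24, 18, 12] -> max=24
step 7: append 34 -> window=[19, 24, 18, 12, 34] -> max=34
step 8: append 15 -> window=[24, 18, 12, 34, 15] -> max=34
step 9: append 11 -> window=[18, 12, 34, 15, 11] -> max=34
step 10: append 32 -> window=[12, 34, 15, 11, 32] -> max=34
step 11: append 27 -> window=[34, 15, 11, 32, 27] -> max=34
Recorded maximums: 24 24 34 34 34 34 34
Changes between consecutive maximums: 1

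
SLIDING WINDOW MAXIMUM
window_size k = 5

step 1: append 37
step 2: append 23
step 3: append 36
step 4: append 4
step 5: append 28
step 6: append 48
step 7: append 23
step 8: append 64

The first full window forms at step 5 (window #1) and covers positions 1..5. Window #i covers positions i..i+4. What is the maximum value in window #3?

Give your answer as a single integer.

step 1: append 37 -> window=[37] (not full yet)
step 2: append 23 -> window=[37, 23] (not full yet)
step 3: append 36 -> window=[37, 23, 36] (not full yet)
step 4: append 4 -> window=[37, 23, 36, 4] (not full yet)
step 5: append 28 -> window=[37, 23, 36, 4, 28] -> max=37
step 6: append 48 -> window=[23, 36, 4, 28, 48] -> max=48
step 7: append 23 -> window=[36, 4, 28, 48, 23] -> max=48
Window #3 max = 48

Answer: 48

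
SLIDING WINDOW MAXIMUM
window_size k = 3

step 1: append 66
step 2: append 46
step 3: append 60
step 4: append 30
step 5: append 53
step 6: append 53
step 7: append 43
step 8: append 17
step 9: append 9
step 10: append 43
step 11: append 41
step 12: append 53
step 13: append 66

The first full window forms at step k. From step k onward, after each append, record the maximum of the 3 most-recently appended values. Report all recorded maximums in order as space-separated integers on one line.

step 1: append 66 -> window=[66] (not full yet)
step 2: append 46 -> window=[66, 46] (not full yet)
step 3: append 60 -> window=[66, 46, 60] -> max=66
step 4: append 30 -> window=[46, 60, 30] -> max=60
step 5: append 53 -> window=[60, 30, 53] -> max=60
step 6: append 53 -> window=[30, 53, 53] -> max=53
step 7: append 43 -> window=[53, 53, 43] -> max=53
step 8: append 17 -> window=[53, 43, 17] -> max=53
step 9: append 9 -> window=[43, 17, 9] -> max=43
step 10: append 43 -> window=[17, 9, 43] -> max=43
step 11: append 41 -> window=[9, 43, 41] -> max=43
step 12: append 53 -> window=[43, 41, 53] -> max=53
step 13: append 66 -> window=[41, 53, 66] -> max=66

Answer: 66 60 60 53 53 53 43 43 43 53 66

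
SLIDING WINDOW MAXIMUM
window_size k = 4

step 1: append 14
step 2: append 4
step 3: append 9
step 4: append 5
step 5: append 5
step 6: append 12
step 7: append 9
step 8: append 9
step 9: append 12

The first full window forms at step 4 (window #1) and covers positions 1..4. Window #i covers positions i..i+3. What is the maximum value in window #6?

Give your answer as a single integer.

step 1: append 14 -> window=[14] (not full yet)
step 2: append 4 -> window=[14, 4] (not full yet)
step 3: append 9 -> window=[14, 4, 9] (not full yet)
step 4: append 5 -> window=[14, 4, 9, 5] -> max=14
step 5: append 5 -> window=[4, 9, 5, 5] -> max=9
step 6: append 12 -> window=[9, 5, 5, 12] -> max=12
step 7: append 9 -> window=[5, 5, 12, 9] -> max=12
step 8: append 9 -> window=[5, 12, 9, 9] -> max=12
step 9: append 12 -> window=[12, 9, 9, 12] -> max=12
Window #6 max = 12

Answer: 12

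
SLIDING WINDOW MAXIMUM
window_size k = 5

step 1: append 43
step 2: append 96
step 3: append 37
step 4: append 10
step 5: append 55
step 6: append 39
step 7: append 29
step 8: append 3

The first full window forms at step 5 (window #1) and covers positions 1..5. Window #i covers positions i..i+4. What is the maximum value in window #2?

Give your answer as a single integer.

step 1: append 43 -> window=[43] (not full yet)
step 2: append 96 -> window=[43, 96] (not full yet)
step 3: append 37 -> window=[43, 96, 37] (not full yet)
step 4: append 10 -> window=[43, 96, 37, 10] (not full yet)
step 5: append 55 -> window=[43, 96, 37, 10, 55] -> max=96
step 6: append 39 -> window=[96, 37, 10, 55, 39] -> max=96
Window #2 max = 96

Answer: 96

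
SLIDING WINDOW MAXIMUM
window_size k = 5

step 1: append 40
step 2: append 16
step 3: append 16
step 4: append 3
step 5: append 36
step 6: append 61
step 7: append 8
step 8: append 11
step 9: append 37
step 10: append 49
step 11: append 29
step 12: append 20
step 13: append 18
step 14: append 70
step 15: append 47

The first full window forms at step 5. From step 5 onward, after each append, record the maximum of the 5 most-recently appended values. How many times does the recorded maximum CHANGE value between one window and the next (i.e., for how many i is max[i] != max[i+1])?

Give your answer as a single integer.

Answer: 3

Derivation:
step 1: append 40 -> window=[40] (not full yet)
step 2: append 16 -> window=[40, 16] (not full yet)
step 3: append 16 -> window=[40, 16, 16] (not full yet)
step 4: append 3 -> window=[40, 16, 16, 3] (not full yet)
step 5: append 36 -> window=[40, 16, 16, 3, 36] -> max=40
step 6: append 61 -> window=[16, 16, 3, 36, 61] -> max=61
step 7: append 8 -> window=[16, 3, 36, 61, 8] -> max=61
step 8: append 11 -> window=[3, 36, 61, 8, 11] -> max=61
step 9: append 37 -> window=[36, 61, 8, 11, 37] -> max=61
step 10: append 49 -> window=[61, 8, 11, 37, 49] -> max=61
step 11: append 29 -> window=[8, 11, 37, 49, 29] -> max=49
step 12: append 20 -> window=[11, 37, 49, 29, 20] -> max=49
step 13: append 18 -> window=[37, 49, 29, 20, 18] -> max=49
step 14: append 70 -> window=[49, 29, 20, 18, 70] -> max=70
step 15: append 47 -> window=[29, 20, 18, 70, 47] -> max=70
Recorded maximums: 40 61 61 61 61 61 49 49 49 70 70
Changes between consecutive maximums: 3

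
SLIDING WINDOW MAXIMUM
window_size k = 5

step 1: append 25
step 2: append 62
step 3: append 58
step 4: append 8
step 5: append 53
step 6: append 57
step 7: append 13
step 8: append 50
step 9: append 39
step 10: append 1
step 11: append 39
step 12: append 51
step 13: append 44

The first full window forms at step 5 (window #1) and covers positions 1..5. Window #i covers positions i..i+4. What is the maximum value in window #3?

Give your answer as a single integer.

step 1: append 25 -> window=[25] (not full yet)
step 2: append 62 -> window=[25, 62] (not full yet)
step 3: append 58 -> window=[25, 62, 58] (not full yet)
step 4: append 8 -> window=[25, 62, 58, 8] (not full yet)
step 5: append 53 -> window=[25, 62, 58, 8, 53] -> max=62
step 6: append 57 -> window=[62, 58, 8, 53, 57] -> max=62
step 7: append 13 -> window=[58, 8, 53, 57, 13] -> max=58
Window #3 max = 58

Answer: 58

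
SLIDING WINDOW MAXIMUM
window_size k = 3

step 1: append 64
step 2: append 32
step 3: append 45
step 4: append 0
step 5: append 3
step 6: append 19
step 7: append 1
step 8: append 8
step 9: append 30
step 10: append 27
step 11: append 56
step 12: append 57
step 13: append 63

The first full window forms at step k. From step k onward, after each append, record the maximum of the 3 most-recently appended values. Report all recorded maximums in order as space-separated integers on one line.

step 1: append 64 -> window=[64] (not full yet)
step 2: append 32 -> window=[64, 32] (not full yet)
step 3: append 45 -> window=[64, 32, 45] -> max=64
step 4: append 0 -> window=[32, 45, 0] -> max=45
step 5: append 3 -> window=[45, 0, 3] -> max=45
step 6: append 19 -> window=[0, 3, 19] -> max=19
step 7: append 1 -> window=[3, 19, 1] -> max=19
step 8: append 8 -> window=[19, 1, 8] -> max=19
step 9: append 30 -> window=[1, 8, 30] -> max=30
step 10: append 27 -> window=[8, 30, 27] -> max=30
step 11: append 56 -> window=[30, 27, 56] -> max=56
step 12: append 57 -> window=[27, 56, 57] -> max=57
step 13: append 63 -> window=[56, 57, 63] -> max=63

Answer: 64 45 45 19 19 19 30 30 56 57 63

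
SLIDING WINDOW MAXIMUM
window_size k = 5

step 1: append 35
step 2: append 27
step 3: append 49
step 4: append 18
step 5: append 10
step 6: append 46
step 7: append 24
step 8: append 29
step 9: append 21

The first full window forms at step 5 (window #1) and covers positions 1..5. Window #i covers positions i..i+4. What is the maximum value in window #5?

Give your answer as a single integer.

step 1: append 35 -> window=[35] (not full yet)
step 2: append 27 -> window=[35, 27] (not full yet)
step 3: append 49 -> window=[35, 27, 49] (not full yet)
step 4: append 18 -> window=[35, 27, 49, 18] (not full yet)
step 5: append 10 -> window=[35, 27, 49, 18, 10] -> max=49
step 6: append 46 -> window=[27, 49, 18, 10, 46] -> max=49
step 7: append 24 -> window=[49, 18, 10, 46, 24] -> max=49
step 8: append 29 -> window=[18, 10, 46, 24, 29] -> max=46
step 9: append 21 -> window=[10, 46, 24, 29, 21] -> max=46
Window #5 max = 46

Answer: 46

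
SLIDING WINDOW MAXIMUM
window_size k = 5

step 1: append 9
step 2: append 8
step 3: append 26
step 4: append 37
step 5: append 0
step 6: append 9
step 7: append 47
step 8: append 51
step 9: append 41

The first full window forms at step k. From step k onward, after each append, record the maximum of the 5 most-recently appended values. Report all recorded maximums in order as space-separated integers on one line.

Answer: 37 37 47 51 51

Derivation:
step 1: append 9 -> window=[9] (not full yet)
step 2: append 8 -> window=[9, 8] (not full yet)
step 3: append 26 -> window=[9, 8, 26] (not full yet)
step 4: append 37 -> window=[9, 8, 26, 37] (not full yet)
step 5: append 0 -> window=[9, 8, 26, 37, 0] -> max=37
step 6: append 9 -> window=[8, 26, 37, 0, 9] -> max=37
step 7: append 47 -> window=[26, 37, 0, 9, 47] -> max=47
step 8: append 51 -> window=[37, 0, 9, 47, 51] -> max=51
step 9: append 41 -> window=[0, 9, 47, 51, 41] -> max=51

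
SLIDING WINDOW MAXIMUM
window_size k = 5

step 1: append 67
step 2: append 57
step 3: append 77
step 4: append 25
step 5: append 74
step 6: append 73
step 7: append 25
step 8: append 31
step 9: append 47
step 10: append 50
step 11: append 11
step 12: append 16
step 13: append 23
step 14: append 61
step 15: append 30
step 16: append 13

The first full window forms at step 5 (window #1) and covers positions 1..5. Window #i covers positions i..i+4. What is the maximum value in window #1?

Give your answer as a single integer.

step 1: append 67 -> window=[67] (not full yet)
step 2: append 57 -> window=[67, 57] (not full yet)
step 3: append 77 -> window=[67, 57, 77] (not full yet)
step 4: append 25 -> window=[67, 57, 77, 25] (not full yet)
step 5: append 74 -> window=[67, 57, 77, 25, 74] -> max=77
Window #1 max = 77

Answer: 77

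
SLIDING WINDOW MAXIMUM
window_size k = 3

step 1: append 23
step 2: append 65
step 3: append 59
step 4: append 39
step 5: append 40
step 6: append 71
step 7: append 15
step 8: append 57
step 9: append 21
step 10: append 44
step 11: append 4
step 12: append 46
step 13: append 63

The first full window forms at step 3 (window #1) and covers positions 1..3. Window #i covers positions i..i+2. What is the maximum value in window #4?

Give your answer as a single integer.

Answer: 71

Derivation:
step 1: append 23 -> window=[23] (not full yet)
step 2: append 65 -> window=[23, 65] (not full yet)
step 3: append 59 -> window=[23, 65, 59] -> max=65
step 4: append 39 -> window=[65, 59, 39] -> max=65
step 5: append 40 -> window=[59, 39, 40] -> max=59
step 6: append 71 -> window=[39, 40, 71] -> max=71
Window #4 max = 71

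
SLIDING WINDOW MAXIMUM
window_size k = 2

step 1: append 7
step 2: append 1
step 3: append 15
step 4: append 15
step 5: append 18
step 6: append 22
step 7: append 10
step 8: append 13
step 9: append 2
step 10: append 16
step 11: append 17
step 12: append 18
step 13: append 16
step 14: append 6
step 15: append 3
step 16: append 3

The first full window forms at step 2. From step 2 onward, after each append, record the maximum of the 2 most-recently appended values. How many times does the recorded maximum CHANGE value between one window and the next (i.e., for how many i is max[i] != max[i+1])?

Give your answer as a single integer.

Answer: 10

Derivation:
step 1: append 7 -> window=[7] (not full yet)
step 2: append 1 -> window=[7, 1] -> max=7
step 3: append 15 -> window=[1, 15] -> max=15
step 4: append 15 -> window=[15, 15] -> max=15
step 5: append 18 -> window=[15, 18] -> max=18
step 6: append 22 -> window=[18, 22] -> max=22
step 7: append 10 -> window=[22, 10] -> max=22
step 8: append 13 -> window=[10, 13] -> max=13
step 9: append 2 -> window=[13, 2] -> max=13
step 10: append 16 -> window=[2, 16] -> max=16
step 11: append 17 -> window=[16, 17] -> max=17
step 12: append 18 -> window=[17, 18] -> max=18
step 13: append 16 -> window=[18, 16] -> max=18
step 14: append 6 -> window=[16, 6] -> max=16
step 15: append 3 -> window=[6, 3] -> max=6
step 16: append 3 -> window=[3, 3] -> max=3
Recorded maximums: 7 15 15 18 22 22 13 13 16 17 18 18 16 6 3
Changes between consecutive maximums: 10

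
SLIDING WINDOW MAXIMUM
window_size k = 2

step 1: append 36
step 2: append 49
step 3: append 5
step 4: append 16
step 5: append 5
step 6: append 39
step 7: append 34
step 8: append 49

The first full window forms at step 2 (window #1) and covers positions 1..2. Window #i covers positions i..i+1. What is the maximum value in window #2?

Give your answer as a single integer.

Answer: 49

Derivation:
step 1: append 36 -> window=[36] (not full yet)
step 2: append 49 -> window=[36, 49] -> max=49
step 3: append 5 -> window=[49, 5] -> max=49
Window #2 max = 49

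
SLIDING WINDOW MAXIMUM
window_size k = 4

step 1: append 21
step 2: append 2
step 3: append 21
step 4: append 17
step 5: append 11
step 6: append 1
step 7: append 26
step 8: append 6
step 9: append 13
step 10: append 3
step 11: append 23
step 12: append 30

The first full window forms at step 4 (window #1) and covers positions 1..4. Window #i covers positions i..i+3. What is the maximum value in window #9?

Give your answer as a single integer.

step 1: append 21 -> window=[21] (not full yet)
step 2: append 2 -> window=[21, 2] (not full yet)
step 3: append 21 -> window=[21, 2, 21] (not full yet)
step 4: append 17 -> window=[21, 2, 21, 17] -> max=21
step 5: append 11 -> window=[2, 21, 17, 11] -> max=21
step 6: append 1 -> window=[21, 17, 11, 1] -> max=21
step 7: append 26 -> window=[17, 11, 1, 26] -> max=26
step 8: append 6 -> window=[11, 1, 26, 6] -> max=26
step 9: append 13 -> window=[1, 26, 6, 13] -> max=26
step 10: append 3 -> window=[26, 6, 13, 3] -> max=26
step 11: append 23 -> window=[6, 13, 3, 23] -> max=23
step 12: append 30 -> window=[13, 3, 23, 30] -> max=30
Window #9 max = 30

Answer: 30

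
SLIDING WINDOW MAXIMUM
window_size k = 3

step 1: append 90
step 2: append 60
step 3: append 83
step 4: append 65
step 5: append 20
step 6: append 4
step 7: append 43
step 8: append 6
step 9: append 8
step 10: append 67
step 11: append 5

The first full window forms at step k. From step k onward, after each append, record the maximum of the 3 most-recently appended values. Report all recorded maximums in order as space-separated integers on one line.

step 1: append 90 -> window=[90] (not full yet)
step 2: append 60 -> window=[90, 60] (not full yet)
step 3: append 83 -> window=[90, 60, 83] -> max=90
step 4: append 65 -> window=[60, 83, 65] -> max=83
step 5: append 20 -> window=[83, 65, 20] -> max=83
step 6: append 4 -> window=[65, 20, 4] -> max=65
step 7: append 43 -> window=[20, 4, 43] -> max=43
step 8: append 6 -> window=[4, 43, 6] -> max=43
step 9: append 8 -> window=[43, 6, 8] -> max=43
step 10: append 67 -> window=[6, 8, 67] -> max=67
step 11: append 5 -> window=[8, 67, 5] -> max=67

Answer: 90 83 83 65 43 43 43 67 67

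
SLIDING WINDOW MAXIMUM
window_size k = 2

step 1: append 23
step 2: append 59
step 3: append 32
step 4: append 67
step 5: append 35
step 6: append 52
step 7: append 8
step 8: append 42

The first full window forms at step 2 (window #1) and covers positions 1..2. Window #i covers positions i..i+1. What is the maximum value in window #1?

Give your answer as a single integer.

Answer: 59

Derivation:
step 1: append 23 -> window=[23] (not full yet)
step 2: append 59 -> window=[23, 59] -> max=59
Window #1 max = 59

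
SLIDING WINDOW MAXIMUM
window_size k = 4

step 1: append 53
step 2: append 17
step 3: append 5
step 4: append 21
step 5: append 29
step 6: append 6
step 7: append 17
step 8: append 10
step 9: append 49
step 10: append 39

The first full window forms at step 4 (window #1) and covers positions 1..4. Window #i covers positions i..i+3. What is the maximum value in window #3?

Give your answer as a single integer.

Answer: 29

Derivation:
step 1: append 53 -> window=[53] (not full yet)
step 2: append 17 -> window=[53, 17] (not full yet)
step 3: append 5 -> window=[53, 17, 5] (not full yet)
step 4: append 21 -> window=[53, 17, 5, 21] -> max=53
step 5: append 29 -> window=[17, 5, 21, 29] -> max=29
step 6: append 6 -> window=[5, 21, 29, 6] -> max=29
Window #3 max = 29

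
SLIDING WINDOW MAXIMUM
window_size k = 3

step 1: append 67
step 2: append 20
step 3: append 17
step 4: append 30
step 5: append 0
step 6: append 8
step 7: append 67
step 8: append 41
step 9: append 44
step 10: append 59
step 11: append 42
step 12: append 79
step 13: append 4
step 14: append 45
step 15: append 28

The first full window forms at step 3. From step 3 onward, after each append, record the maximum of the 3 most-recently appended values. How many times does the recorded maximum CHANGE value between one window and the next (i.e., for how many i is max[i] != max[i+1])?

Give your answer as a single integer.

step 1: append 67 -> window=[67] (not full yet)
step 2: append 20 -> window=[67, 20] (not full yet)
step 3: append 17 -> window=[67, 20, 17] -> max=67
step 4: append 30 -> window=[20, 17, 30] -> max=30
step 5: append 0 -> window=[17, 30, 0] -> max=30
step 6: append 8 -> window=[30, 0, 8] -> max=30
step 7: append 67 -> window=[0, 8, 67] -> max=67
step 8: append 41 -> window=[8, 67, 41] -> max=67
step 9: append 44 -> window=[67, 41, 44] -> max=67
step 10: append 59 -> window=[41, 44, 59] -> max=59
step 11: append 42 -> window=[44, 59, 42] -> max=59
step 12: append 79 -> window=[59, 42, 79] -> max=79
step 13: append 4 -> window=[42, 79, 4] -> max=79
step 14: append 45 -> window=[79, 4, 45] -> max=79
step 15: append 28 -> window=[4, 45, 28] -> max=45
Recorded maximums: 67 30 30 30 67 67 67 59 59 79 79 79 45
Changes between consecutive maximums: 5

Answer: 5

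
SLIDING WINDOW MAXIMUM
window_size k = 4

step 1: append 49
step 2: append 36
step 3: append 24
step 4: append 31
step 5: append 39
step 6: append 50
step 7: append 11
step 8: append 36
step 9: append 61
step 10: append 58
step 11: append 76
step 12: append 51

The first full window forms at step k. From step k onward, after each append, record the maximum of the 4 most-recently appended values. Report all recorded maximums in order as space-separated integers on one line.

step 1: append 49 -> window=[49] (not full yet)
step 2: append 36 -> window=[49, 36] (not full yet)
step 3: append 24 -> window=[49, 36, 24] (not full yet)
step 4: append 31 -> window=[49, 36, 24, 31] -> max=49
step 5: append 39 -> window=[36, 24, 31, 39] -> max=39
step 6: append 50 -> window=[24, 31, 39, 50] -> max=50
step 7: append 11 -> window=[31, 39, 50, 11] -> max=50
step 8: append 36 -> window=[39, 50, 11, 36] -> max=50
step 9: append 61 -> window=[50, 11, 36, 61] -> max=61
step 10: append 58 -> window=[11, 36, 61, 58] -> max=61
step 11: append 76 -> window=[36, 61, 58, 76] -> max=76
step 12: append 51 -> window=[61, 58, 76, 51] -> max=76

Answer: 49 39 50 50 50 61 61 76 76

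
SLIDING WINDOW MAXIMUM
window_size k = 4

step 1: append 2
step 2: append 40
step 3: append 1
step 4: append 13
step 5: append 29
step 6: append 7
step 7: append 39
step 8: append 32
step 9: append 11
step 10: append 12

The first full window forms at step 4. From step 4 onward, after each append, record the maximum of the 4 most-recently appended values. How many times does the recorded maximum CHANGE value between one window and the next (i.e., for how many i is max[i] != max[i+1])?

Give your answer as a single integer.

step 1: append 2 -> window=[2] (not full yet)
step 2: append 40 -> window=[2, 40] (not full yet)
step 3: append 1 -> window=[2, 40, 1] (not full yet)
step 4: append 13 -> window=[2, 40, 1, 13] -> max=40
step 5: append 29 -> window=[40, 1, 13, 29] -> max=40
step 6: append 7 -> window=[1, 13, 29, 7] -> max=29
step 7: append 39 -> window=[13, 29, 7, 39] -> max=39
step 8: append 32 -> window=[29, 7, 39, 32] -> max=39
step 9: append 11 -> window=[7, 39, 32, 11] -> max=39
step 10: append 12 -> window=[39, 32, 11, 12] -> max=39
Recorded maximums: 40 40 29 39 39 39 39
Changes between consecutive maximums: 2

Answer: 2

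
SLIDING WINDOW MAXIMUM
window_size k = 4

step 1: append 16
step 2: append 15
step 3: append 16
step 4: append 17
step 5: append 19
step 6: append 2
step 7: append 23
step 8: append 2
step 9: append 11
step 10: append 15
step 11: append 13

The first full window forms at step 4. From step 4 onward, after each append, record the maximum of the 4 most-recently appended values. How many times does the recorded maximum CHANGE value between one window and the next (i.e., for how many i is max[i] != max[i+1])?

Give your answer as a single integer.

step 1: append 16 -> window=[16] (not full yet)
step 2: append 15 -> window=[16, 15] (not full yet)
step 3: append 16 -> window=[16, 15, 16] (not full yet)
step 4: append 17 -> window=[16, 15, 16, 17] -> max=17
step 5: append 19 -> window=[15, 16, 17, 19] -> max=19
step 6: append 2 -> window=[16, 17, 19, 2] -> max=19
step 7: append 23 -> window=[17, 19, 2, 23] -> max=23
step 8: append 2 -> window=[19, 2, 23, 2] -> max=23
step 9: append 11 -> window=[2, 23, 2, 11] -> max=23
step 10: append 15 -> window=[23, 2, 11, 15] -> max=23
step 11: append 13 -> window=[2, 11, 15, 13] -> max=15
Recorded maximums: 17 19 19 23 23 23 23 15
Changes between consecutive maximums: 3

Answer: 3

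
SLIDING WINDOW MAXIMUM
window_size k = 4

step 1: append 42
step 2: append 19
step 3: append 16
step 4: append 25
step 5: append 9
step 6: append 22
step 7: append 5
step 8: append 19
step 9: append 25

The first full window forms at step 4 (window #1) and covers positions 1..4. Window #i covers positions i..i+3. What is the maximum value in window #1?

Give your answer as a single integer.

step 1: append 42 -> window=[42] (not full yet)
step 2: append 19 -> window=[42, 19] (not full yet)
step 3: append 16 -> window=[42, 19, 16] (not full yet)
step 4: append 25 -> window=[42, 19, 16, 25] -> max=42
Window #1 max = 42

Answer: 42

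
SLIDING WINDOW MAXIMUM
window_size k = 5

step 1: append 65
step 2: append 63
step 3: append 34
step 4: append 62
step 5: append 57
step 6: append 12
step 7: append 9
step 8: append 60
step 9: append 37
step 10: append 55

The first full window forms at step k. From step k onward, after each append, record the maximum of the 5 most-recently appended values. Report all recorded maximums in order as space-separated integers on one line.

step 1: append 65 -> window=[65] (not full yet)
step 2: append 63 -> window=[65, 63] (not full yet)
step 3: append 34 -> window=[65, 63, 34] (not full yet)
step 4: append 62 -> window=[65, 63, 34, 62] (not full yet)
step 5: append 57 -> window=[65, 63, 34, 62, 57] -> max=65
step 6: append 12 -> window=[63, 34, 62, 57, 12] -> max=63
step 7: append 9 -> window=[34, 62, 57, 12, 9] -> max=62
step 8: append 60 -> window=[62, 57, 12, 9, 60] -> max=62
step 9: append 37 -> window=[57, 12, 9, 60, 37] -> max=60
step 10: append 55 -> window=[12, 9, 60, 37, 55] -> max=60

Answer: 65 63 62 62 60 60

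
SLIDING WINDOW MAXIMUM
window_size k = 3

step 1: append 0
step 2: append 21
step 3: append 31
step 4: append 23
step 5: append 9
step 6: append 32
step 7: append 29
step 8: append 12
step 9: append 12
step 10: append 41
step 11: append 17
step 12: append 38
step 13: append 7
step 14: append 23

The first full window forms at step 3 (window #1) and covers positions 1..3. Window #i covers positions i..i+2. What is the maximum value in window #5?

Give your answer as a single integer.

step 1: append 0 -> window=[0] (not full yet)
step 2: append 21 -> window=[0, 21] (not full yet)
step 3: append 31 -> window=[0, 21, 31] -> max=31
step 4: append 23 -> window=[21, 31, 23] -> max=31
step 5: append 9 -> window=[31, 23, 9] -> max=31
step 6: append 32 -> window=[23, 9, 32] -> max=32
step 7: append 29 -> window=[9, 32, 29] -> max=32
Window #5 max = 32

Answer: 32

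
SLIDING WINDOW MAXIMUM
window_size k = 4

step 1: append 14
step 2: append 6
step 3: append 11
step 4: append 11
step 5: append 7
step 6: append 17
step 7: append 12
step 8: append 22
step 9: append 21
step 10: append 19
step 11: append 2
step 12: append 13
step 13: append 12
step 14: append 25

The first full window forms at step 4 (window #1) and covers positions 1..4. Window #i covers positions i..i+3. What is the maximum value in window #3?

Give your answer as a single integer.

Answer: 17

Derivation:
step 1: append 14 -> window=[14] (not full yet)
step 2: append 6 -> window=[14, 6] (not full yet)
step 3: append 11 -> window=[14, 6, 11] (not full yet)
step 4: append 11 -> window=[14, 6, 11, 11] -> max=14
step 5: append 7 -> window=[6, 11, 11, 7] -> max=11
step 6: append 17 -> window=[11, 11, 7, 17] -> max=17
Window #3 max = 17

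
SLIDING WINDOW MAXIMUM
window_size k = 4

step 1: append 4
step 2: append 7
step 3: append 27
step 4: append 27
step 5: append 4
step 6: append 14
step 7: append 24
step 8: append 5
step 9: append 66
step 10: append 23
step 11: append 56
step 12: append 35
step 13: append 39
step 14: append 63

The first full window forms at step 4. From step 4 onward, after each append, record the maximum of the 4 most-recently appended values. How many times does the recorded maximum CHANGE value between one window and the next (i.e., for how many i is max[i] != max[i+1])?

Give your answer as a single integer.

Answer: 4

Derivation:
step 1: append 4 -> window=[4] (not full yet)
step 2: append 7 -> window=[4, 7] (not full yet)
step 3: append 27 -> window=[4, 7, 27] (not full yet)
step 4: append 27 -> window=[4, 7, 27, 27] -> max=27
step 5: append 4 -> window=[7, 27, 27, 4] -> max=27
step 6: append 14 -> window=[27, 27, 4, 14] -> max=27
step 7: append 24 -> window=[27, 4, 14, 24] -> max=27
step 8: append 5 -> window=[4, 14, 24, 5] -> max=24
step 9: append 66 -> window=[14, 24, 5, 66] -> max=66
step 10: append 23 -> window=[24, 5, 66, 23] -> max=66
step 11: append 56 -> window=[5, 66, 23, 56] -> max=66
step 12: append 35 -> window=[66, 23, 56, 35] -> max=66
step 13: append 39 -> window=[23, 56, 35, 39] -> max=56
step 14: append 63 -> window=[56, 35, 39, 63] -> max=63
Recorded maximums: 27 27 27 27 24 66 66 66 66 56 63
Changes between consecutive maximums: 4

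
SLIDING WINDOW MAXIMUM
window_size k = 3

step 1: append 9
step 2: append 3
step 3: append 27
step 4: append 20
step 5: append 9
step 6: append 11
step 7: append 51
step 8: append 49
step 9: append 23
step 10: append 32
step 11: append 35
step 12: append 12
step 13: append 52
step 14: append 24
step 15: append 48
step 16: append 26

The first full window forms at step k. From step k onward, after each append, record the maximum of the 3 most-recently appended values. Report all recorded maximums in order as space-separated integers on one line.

step 1: append 9 -> window=[9] (not full yet)
step 2: append 3 -> window=[9, 3] (not full yet)
step 3: append 27 -> window=[9, 3, 27] -> max=27
step 4: append 20 -> window=[3, 27, 20] -> max=27
step 5: append 9 -> window=[27, 20, 9] -> max=27
step 6: append 11 -> window=[20, 9, 11] -> max=20
step 7: append 51 -> window=[9, 11, 51] -> max=51
step 8: append 49 -> window=[11, 51, 49] -> max=51
step 9: append 23 -> window=[51, 49, 23] -> max=51
step 10: append 32 -> window=[49, 23, 32] -> max=49
step 11: append 35 -> window=[23, 32, 35] -> max=35
step 12: append 12 -> window=[32, 35, 12] -> max=35
step 13: append 52 -> window=[35, 12, 52] -> max=52
step 14: append 24 -> window=[12, 52, 24] -> max=52
step 15: append 48 -> window=[52, 24, 48] -> max=52
step 16: append 26 -> window=[24, 48, 26] -> max=48

Answer: 27 27 27 20 51 51 51 49 35 35 52 52 52 48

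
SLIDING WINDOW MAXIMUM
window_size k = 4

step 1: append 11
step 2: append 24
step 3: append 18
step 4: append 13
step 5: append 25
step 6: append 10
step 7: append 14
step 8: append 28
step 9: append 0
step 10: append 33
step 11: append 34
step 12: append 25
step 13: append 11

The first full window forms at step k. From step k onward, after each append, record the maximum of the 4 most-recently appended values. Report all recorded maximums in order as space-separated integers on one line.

step 1: append 11 -> window=[11] (not full yet)
step 2: append 24 -> window=[11, 24] (not full yet)
step 3: append 18 -> window=[11, 24, 18] (not full yet)
step 4: append 13 -> window=[11, 24, 18, 13] -> max=24
step 5: append 25 -> window=[24, 18, 13, 25] -> max=25
step 6: append 10 -> window=[18, 13, 25, 10] -> max=25
step 7: append 14 -> window=[13, 25, 10, 14] -> max=25
step 8: append 28 -> window=[25, 10, 14, 28] -> max=28
step 9: append 0 -> window=[10, 14, 28, 0] -> max=28
step 10: append 33 -> window=[14, 28, 0, 33] -> max=33
step 11: append 34 -> window=[28, 0, 33, 34] -> max=34
step 12: append 25 -> window=[0, 33, 34, 25] -> max=34
step 13: append 11 -> window=[33, 34, 25, 11] -> max=34

Answer: 24 25 25 25 28 28 33 34 34 34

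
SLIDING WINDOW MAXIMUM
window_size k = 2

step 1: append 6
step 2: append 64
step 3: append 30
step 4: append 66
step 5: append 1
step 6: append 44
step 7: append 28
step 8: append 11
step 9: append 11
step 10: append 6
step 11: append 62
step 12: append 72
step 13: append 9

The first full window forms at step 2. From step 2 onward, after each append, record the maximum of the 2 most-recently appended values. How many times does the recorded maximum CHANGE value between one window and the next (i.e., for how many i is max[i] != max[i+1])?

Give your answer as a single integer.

step 1: append 6 -> window=[6] (not full yet)
step 2: append 64 -> window=[6, 64] -> max=64
step 3: append 30 -> window=[64, 30] -> max=64
step 4: append 66 -> window=[30, 66] -> max=66
step 5: append 1 -> window=[66, 1] -> max=66
step 6: append 44 -> window=[1, 44] -> max=44
step 7: append 28 -> window=[44, 28] -> max=44
step 8: append 11 -> window=[28, 11] -> max=28
step 9: append 11 -> window=[11, 11] -> max=11
step 10: append 6 -> window=[11, 6] -> max=11
step 11: append 62 -> window=[6, 62] -> max=62
step 12: append 72 -> window=[62, 72] -> max=72
step 13: append 9 -> window=[72, 9] -> max=72
Recorded maximums: 64 64 66 66 44 44 28 11 11 62 72 72
Changes between consecutive maximums: 6

Answer: 6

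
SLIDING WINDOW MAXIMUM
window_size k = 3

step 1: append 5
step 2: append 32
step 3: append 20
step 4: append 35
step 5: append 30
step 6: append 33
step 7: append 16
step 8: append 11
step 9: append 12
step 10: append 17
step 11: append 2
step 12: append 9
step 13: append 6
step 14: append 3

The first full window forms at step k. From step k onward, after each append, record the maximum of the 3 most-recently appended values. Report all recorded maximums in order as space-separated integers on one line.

Answer: 32 35 35 35 33 33 16 17 17 17 9 9

Derivation:
step 1: append 5 -> window=[5] (not full yet)
step 2: append 32 -> window=[5, 32] (not full yet)
step 3: append 20 -> window=[5, 32, 20] -> max=32
step 4: append 35 -> window=[32, 20, 35] -> max=35
step 5: append 30 -> window=[20, 35, 30] -> max=35
step 6: append 33 -> window=[35, 30, 33] -> max=35
step 7: append 16 -> window=[30, 33, 16] -> max=33
step 8: append 11 -> window=[33, 16, 11] -> max=33
step 9: append 12 -> window=[16, 11, 12] -> max=16
step 10: append 17 -> window=[11, 12, 17] -> max=17
step 11: append 2 -> window=[12, 17, 2] -> max=17
step 12: append 9 -> window=[17, 2, 9] -> max=17
step 13: append 6 -> window=[2, 9, 6] -> max=9
step 14: append 3 -> window=[9, 6, 3] -> max=9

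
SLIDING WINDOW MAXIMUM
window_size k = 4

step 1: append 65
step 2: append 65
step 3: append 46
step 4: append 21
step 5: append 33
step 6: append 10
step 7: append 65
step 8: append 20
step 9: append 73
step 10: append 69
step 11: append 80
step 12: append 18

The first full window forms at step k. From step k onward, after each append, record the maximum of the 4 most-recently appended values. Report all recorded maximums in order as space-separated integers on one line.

step 1: append 65 -> window=[65] (not full yet)
step 2: append 65 -> window=[65, 65] (not full yet)
step 3: append 46 -> window=[65, 65, 46] (not full yet)
step 4: append 21 -> window=[65, 65, 46, 21] -> max=65
step 5: append 33 -> window=[65, 46, 21, 33] -> max=65
step 6: append 10 -> window=[46, 21, 33, 10] -> max=46
step 7: append 65 -> window=[21, 33, 10, 65] -> max=65
step 8: append 20 -> window=[33, 10, 65, 20] -> max=65
step 9: append 73 -> window=[10, 65, 20, 73] -> max=73
step 10: append 69 -> window=[65, 20, 73, 69] -> max=73
step 11: append 80 -> window=[20, 73, 69, 80] -> max=80
step 12: append 18 -> window=[73, 69, 80, 18] -> max=80

Answer: 65 65 46 65 65 73 73 80 80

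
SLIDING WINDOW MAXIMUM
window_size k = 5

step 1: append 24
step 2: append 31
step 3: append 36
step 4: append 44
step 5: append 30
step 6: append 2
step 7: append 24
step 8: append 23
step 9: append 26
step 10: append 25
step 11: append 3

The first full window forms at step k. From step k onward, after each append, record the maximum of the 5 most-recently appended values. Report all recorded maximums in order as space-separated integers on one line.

step 1: append 24 -> window=[24] (not full yet)
step 2: append 31 -> window=[24, 31] (not full yet)
step 3: append 36 -> window=[24, 31, 36] (not full yet)
step 4: append 44 -> window=[24, 31, 36, 44] (not full yet)
step 5: append 30 -> window=[24, 31, 36, 44, 30] -> max=44
step 6: append 2 -> window=[31, 36, 44, 30, 2] -> max=44
step 7: append 24 -> window=[36, 44, 30, 2, 24] -> max=44
step 8: append 23 -> window=[44, 30, 2, 24, 23] -> max=44
step 9: append 26 -> window=[30, 2, 24, 23, 26] -> max=30
step 10: append 25 -> window=[2, 24, 23, 26, 25] -> max=26
step 11: append 3 -> window=[24, 23, 26, 25, 3] -> max=26

Answer: 44 44 44 44 30 26 26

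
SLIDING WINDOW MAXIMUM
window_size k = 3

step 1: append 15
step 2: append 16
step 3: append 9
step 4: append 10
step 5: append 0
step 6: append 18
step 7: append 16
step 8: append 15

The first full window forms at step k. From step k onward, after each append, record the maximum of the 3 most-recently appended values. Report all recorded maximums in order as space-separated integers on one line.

Answer: 16 16 10 18 18 18

Derivation:
step 1: append 15 -> window=[15] (not full yet)
step 2: append 16 -> window=[15, 16] (not full yet)
step 3: append 9 -> window=[15, 16, 9] -> max=16
step 4: append 10 -> window=[16, 9, 10] -> max=16
step 5: append 0 -> window=[9, 10, 0] -> max=10
step 6: append 18 -> window=[10, 0, 18] -> max=18
step 7: append 16 -> window=[0, 18, 16] -> max=18
step 8: append 15 -> window=[18, 16, 15] -> max=18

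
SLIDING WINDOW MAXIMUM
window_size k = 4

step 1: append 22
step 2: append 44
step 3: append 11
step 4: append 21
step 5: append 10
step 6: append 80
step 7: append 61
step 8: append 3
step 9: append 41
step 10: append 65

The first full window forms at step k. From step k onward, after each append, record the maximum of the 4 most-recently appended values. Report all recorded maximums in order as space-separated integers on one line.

Answer: 44 44 80 80 80 80 65

Derivation:
step 1: append 22 -> window=[22] (not full yet)
step 2: append 44 -> window=[22, 44] (not full yet)
step 3: append 11 -> window=[22, 44, 11] (not full yet)
step 4: append 21 -> window=[22, 44, 11, 21] -> max=44
step 5: append 10 -> window=[44, 11, 21, 10] -> max=44
step 6: append 80 -> window=[11, 21, 10, 80] -> max=80
step 7: append 61 -> window=[21, 10, 80, 61] -> max=80
step 8: append 3 -> window=[10, 80, 61, 3] -> max=80
step 9: append 41 -> window=[80, 61, 3, 41] -> max=80
step 10: append 65 -> window=[61, 3, 41, 65] -> max=65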